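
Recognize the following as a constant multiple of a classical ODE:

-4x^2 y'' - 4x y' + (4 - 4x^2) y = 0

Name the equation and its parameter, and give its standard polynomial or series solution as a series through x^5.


All three coefficients share the factor -4; dividing through by -4 gives  x^2 y'' + x y' + (x^2 - 1) y = 0.
This matches the Bessel equation x^2 y'' + x y' + (x^2 - nu^2) y = 0 with nu^2 = 1, so nu = 1; the solution bounded at x = 0 is J_1(x).
Frobenius at x = 0: indicial roots ±nu; for r = nu the recurrence k(k + 2nu) c_k = -c_{k-2} gives the standard series J_nu(x) = sum_{k>=0} (-1)^k / (k! (k+nu)!) (x/2)^(2k+nu). Evaluate the first 3 terms:
  k = 0: (-1)^0 / (0! * 1! * 2^1) x^1 = 1/(1*1*2) x^1 = (1/2) x^1
  k = 1: (-1)^1 / (1! * 2! * 2^3) x^3 = -1/(1*2*8) x^3 = (-1/16) x^3
  k = 2: (-1)^2 / (2! * 3! * 2^5) x^5 = 1/(2*6*32) x^5 = (1/384) x^5
Hence J_1(x) = x^5/384 - x^3/16 + x/2 + ....

J_1(x); series = x^5/384 - x^3/16 + x/2


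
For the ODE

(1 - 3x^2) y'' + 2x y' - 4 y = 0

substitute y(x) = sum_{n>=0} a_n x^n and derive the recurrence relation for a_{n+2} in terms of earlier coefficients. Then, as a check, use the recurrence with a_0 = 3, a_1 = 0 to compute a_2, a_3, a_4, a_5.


Substitute y = sum_n a_n x^n.
(1 - 3 x^2) y'' contributes (n+2)(n+1) a_{n+2} - 3 n(n-1) a_n at x^n.
2 x y'(x) contributes 2 n a_n at x^n.
-4 y(x) contributes -4 a_n at x^n.
Matching x^n: (n+2)(n+1) a_{n+2} + (-3 n(n-1) + 2 n - 4) a_n = 0.
Thus a_{n+2} = (3 n(n-1) - 2 n + 4) / ((n+1)(n+2)) * a_n.

Check with a_0 = 3, a_1 = 0 (apply the recurrence for n = 0, 1, 2, 3): a_0 = 3, a_1 = 0, a_2 = 6, a_3 = 0, a_4 = 3, a_5 = 0.

a_(n+2) = (3 n(n-1) - 2 n + 4) / ((n+1)(n+2)) * a_n; check: a_0 = 3, a_1 = 0, a_2 = 6, a_3 = 0, a_4 = 3, a_5 = 0


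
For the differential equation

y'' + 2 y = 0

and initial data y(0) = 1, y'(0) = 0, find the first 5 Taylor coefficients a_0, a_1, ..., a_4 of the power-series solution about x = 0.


Ansatz: y(x) = sum_{n>=0} a_n x^n, so y'(x) = sum_{n>=1} n a_n x^(n-1) and y''(x) = sum_{n>=2} n(n-1) a_n x^(n-2).
Substitute into P(x) y'' + Q(x) y' + R(x) y = 0 with P(x) = 1, Q(x) = 0, R(x) = 2, and match powers of x.
Initial conditions: a_0 = 1, a_1 = 0.
Setting the coefficient of each power of x to zero and solving order by order (substituting the coefficients already found):
  x^0: 2 a_2 + 2 a_0 = 0  ->  2 a_2 = -2 a_0 = -2  ->  a_2 = -1
  x^1: 6 a_3 + 2 a_1 = 0  ->  6 a_3 = -2 a_1 = 0  ->  a_3 = 0
  x^2: 12 a_4 + 2 a_2 = 0  ->  12 a_4 = -2 a_2 = 2  ->  a_4 = 1/6
Truncated series: y(x) = 1 - x^2 + (1/6) x^4 + O(x^5).

a_0 = 1; a_1 = 0; a_2 = -1; a_3 = 0; a_4 = 1/6


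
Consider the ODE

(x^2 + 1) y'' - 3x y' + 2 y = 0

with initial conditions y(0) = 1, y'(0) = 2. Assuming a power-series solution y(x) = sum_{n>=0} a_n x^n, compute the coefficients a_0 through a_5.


Ansatz: y(x) = sum_{n>=0} a_n x^n, so y'(x) = sum_{n>=1} n a_n x^(n-1) and y''(x) = sum_{n>=2} n(n-1) a_n x^(n-2).
Substitute into P(x) y'' + Q(x) y' + R(x) y = 0 with P(x) = x^2 + 1, Q(x) = -3x, R(x) = 2, and match powers of x.
Initial conditions: a_0 = 1, a_1 = 2.
Setting the coefficient of each power of x to zero and solving order by order (substituting the coefficients already found):
  x^0: 2 a_2 + 2 a_0 = 0  ->  2 a_2 = -2 a_0 = -2  ->  a_2 = -1
  x^1: 6 a_3 - a_1 = 0  ->  6 a_3 = a_1 = 2  ->  a_3 = 1/3
  x^2: 12 a_4 - 2 a_2 = 0  ->  12 a_4 = 2 a_2 = -2  ->  a_4 = -1/6
  x^3: 20 a_5 - a_3 = 0  ->  20 a_5 = a_3 = 1/3  ->  a_5 = 1/60
Truncated series: y(x) = 1 + 2 x - x^2 + (1/3) x^3 - (1/6) x^4 + (1/60) x^5 + O(x^6).

a_0 = 1; a_1 = 2; a_2 = -1; a_3 = 1/3; a_4 = -1/6; a_5 = 1/60


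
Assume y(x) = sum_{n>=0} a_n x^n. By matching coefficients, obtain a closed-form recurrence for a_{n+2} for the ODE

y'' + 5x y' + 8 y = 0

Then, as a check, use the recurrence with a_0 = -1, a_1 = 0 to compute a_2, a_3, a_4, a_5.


Substitute y = sum_n a_n x^n.
y''(x) has coefficient (n+2)(n+1) a_{n+2} at x^n;
5 x y'(x) has coefficient 5 n a_n at x^n (shift);
8 y(x) has coefficient 8 a_n at x^n.
Matching x^n: (n+2)(n+1) a_{n+2} + (5n + 8) a_n = 0.
Thus a_{n+2} = (-5n - 8) / ((n+1)(n+2)) * a_n.

Check with a_0 = -1, a_1 = 0 (apply the recurrence for n = 0, 1, 2, 3): a_0 = -1, a_1 = 0, a_2 = 4, a_3 = 0, a_4 = -6, a_5 = 0.

a_(n+2) = (-5n - 8) / ((n+1)(n+2)) * a_n; check: a_0 = -1, a_1 = 0, a_2 = 4, a_3 = 0, a_4 = -6, a_5 = 0


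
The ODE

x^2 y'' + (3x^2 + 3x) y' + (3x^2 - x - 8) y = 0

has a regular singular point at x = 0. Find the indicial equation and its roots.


Divide by x^2 to reach normal form y'' + P_1(x) y' + P_2(x) y = 0 with P_1(x) = 3 + 3/x and P_2(x) = 3 - 1/x - 8/x^2.
x = 0 is a singular point because the y'-coefficient 3 + 3/x has a pole at x = 0 and the y-coefficient 3 - 1/x - 8/x^2 has a pole at x = 0.
It is a regular singular point because x P_1(x) = p(x) = 3x + 3 and x^2 P_2(x) = q(x) = 3x^2 - x - 8 are polynomials, hence analytic at x = 0.
p(0) = 3,  q(0) = -8.
Indicial equation: r(r-1) + p(0) r + q(0) = 0, i.e. r^2 + (p(0) - 1) r + q(0) = 0, i.e. r^2 + 2 r - 8 = 0.
Discriminant: (2)^2 - 4(-8) = 36, so r = (-2 ± 6)/2.
Solving: r_1 = 2, r_2 = -4.

indicial: r^2 + 2 r - 8 = 0; roots r_1 = 2, r_2 = -4


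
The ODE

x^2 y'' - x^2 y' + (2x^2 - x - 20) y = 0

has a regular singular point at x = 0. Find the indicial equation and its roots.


Divide by x^2 to reach normal form y'' + P_1(x) y' + P_2(x) y = 0 with P_1(x) = -1 and P_2(x) = 2 - 1/x - 20/x^2.
x = 0 is a singular point because the y-coefficient 2 - 1/x - 20/x^2 has a pole at x = 0.
It is a regular singular point because x P_1(x) = p(x) = -x and x^2 P_2(x) = q(x) = 2x^2 - x - 20 are polynomials, hence analytic at x = 0.
p(0) = 0,  q(0) = -20.
Indicial equation: r(r-1) + p(0) r + q(0) = 0, i.e. r^2 + (p(0) - 1) r + q(0) = 0, i.e. r^2 - 1 r - 20 = 0.
Discriminant: (-1)^2 - 4(-20) = 81, so r = (1 ± 9)/2.
Solving: r_1 = 5, r_2 = -4.

indicial: r^2 - 1 r - 20 = 0; roots r_1 = 5, r_2 = -4


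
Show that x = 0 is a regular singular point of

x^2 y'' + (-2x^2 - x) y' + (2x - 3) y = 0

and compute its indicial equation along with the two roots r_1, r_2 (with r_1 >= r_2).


Divide by x^2 to reach normal form y'' + P_1(x) y' + P_2(x) y = 0 with P_1(x) = -2 - 1/x and P_2(x) = 2/x - 3/x^2.
x = 0 is a singular point because the y'-coefficient -2 - 1/x has a pole at x = 0 and the y-coefficient 2/x - 3/x^2 has a pole at x = 0.
It is a regular singular point because x P_1(x) = p(x) = -2x - 1 and x^2 P_2(x) = q(x) = 2x - 3 are polynomials, hence analytic at x = 0.
p(0) = -1,  q(0) = -3.
Indicial equation: r(r-1) + p(0) r + q(0) = 0, i.e. r^2 + (p(0) - 1) r + q(0) = 0, i.e. r^2 - 2 r - 3 = 0.
Discriminant: (-2)^2 - 4(-3) = 16, so r = (2 ± 4)/2.
Solving: r_1 = 3, r_2 = -1.

indicial: r^2 - 2 r - 3 = 0; roots r_1 = 3, r_2 = -1


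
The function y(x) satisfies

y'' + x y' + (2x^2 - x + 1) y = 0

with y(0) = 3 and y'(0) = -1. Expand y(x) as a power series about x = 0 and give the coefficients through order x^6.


Ansatz: y(x) = sum_{n>=0} a_n x^n, so y'(x) = sum_{n>=1} n a_n x^(n-1) and y''(x) = sum_{n>=2} n(n-1) a_n x^(n-2).
Substitute into P(x) y'' + Q(x) y' + R(x) y = 0 with P(x) = 1, Q(x) = x, R(x) = 2x^2 - x + 1, and match powers of x.
Initial conditions: a_0 = 3, a_1 = -1.
Setting the coefficient of each power of x to zero and solving order by order (substituting the coefficients already found):
  x^0: 2 a_2 + a_0 = 0  ->  2 a_2 = -a_0 = -3  ->  a_2 = -3/2
  x^1: 6 a_3 + 2 a_1 - a_0 = 0  ->  6 a_3 = -2 a_1 + a_0 = 5  ->  a_3 = 5/6
  x^2: 12 a_4 + 3 a_2 - a_1 + 2 a_0 = 0  ->  12 a_4 = -3 a_2 + a_1 - 2 a_0 = -5/2  ->  a_4 = -5/24
  x^3: 20 a_5 + 4 a_3 - a_2 + 2 a_1 = 0  ->  20 a_5 = -4 a_3 + a_2 - 2 a_1 = -17/6  ->  a_5 = -17/120
  x^4: 30 a_6 + 5 a_4 - a_3 + 2 a_2 = 0  ->  30 a_6 = -5 a_4 + a_3 - 2 a_2 = 39/8  ->  a_6 = 13/80
Truncated series: y(x) = 3 - x - (3/2) x^2 + (5/6) x^3 - (5/24) x^4 - (17/120) x^5 + (13/80) x^6 + O(x^7).

a_0 = 3; a_1 = -1; a_2 = -3/2; a_3 = 5/6; a_4 = -5/24; a_5 = -17/120; a_6 = 13/80


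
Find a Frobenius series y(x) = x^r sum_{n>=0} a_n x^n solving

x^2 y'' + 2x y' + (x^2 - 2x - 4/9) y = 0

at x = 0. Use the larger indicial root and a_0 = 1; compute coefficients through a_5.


Write in Frobenius form y'' + (p(x)/x) y' + (q(x)/x^2) y = 0:
  p(x) = 2,  q(x) = x^2 - 2x - 4/9.
Indicial equation: r(r-1) + (2) r + (-4/9) = 0 -> roots r_1 = 1/3, r_2 = -4/3.
Take r = r_1 = 1/3. Let y(x) = x^r sum_{n>=0} a_n x^n with a_0 = 1.
Substitute y = x^r sum a_n x^n and match x^{r+n}. The recurrence is
  D(n) a_n - 2 a_{n-1} + 1 a_{n-2} = 0,  where D(n) = (r+n)(r+n-1) + (2)(r+n) + (-4/9).
  a_n = [2 a_{n-1} - 1 a_{n-2}] / D(n).
Since the indicial polynomial factors as (r - r_1)(r - r_2), D(n) = (r_1 + n - r_1)(r_1 + n - r_2) = n(n + 5/3).
Evaluating step by step (a_0 = 1):
  n = 1: D(1) = 1(1 + 5/3) = 8/3; numerator = 2(1) = 2; a_1 = (2)/(8/3) = 3/4
  n = 2: D(2) = 2(2 + 5/3) = 22/3; numerator = 2(3/4) - 1(1) = 1/2; a_2 = (1/2)/(22/3) = 3/44
  n = 3: D(3) = 3(3 + 5/3) = 14; numerator = 2(3/44) - 1(3/4) = -27/44; a_3 = (-27/44)/(14) = -27/616
  n = 4: D(4) = 4(4 + 5/3) = 68/3; numerator = 2(-27/616) - 1(3/44) = -12/77; a_4 = (-12/77)/(68/3) = -9/1309
  n = 5: D(5) = 5(5 + 5/3) = 100/3; numerator = 2(-9/1309) - 1(-27/616) = 45/1496; a_5 = (45/1496)/(100/3) = 27/29920

r = 1/3; a_0 = 1; a_1 = 3/4; a_2 = 3/44; a_3 = -27/616; a_4 = -9/1309; a_5 = 27/29920


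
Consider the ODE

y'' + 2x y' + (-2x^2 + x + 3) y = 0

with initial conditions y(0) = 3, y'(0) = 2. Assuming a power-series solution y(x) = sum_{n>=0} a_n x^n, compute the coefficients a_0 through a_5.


Ansatz: y(x) = sum_{n>=0} a_n x^n, so y'(x) = sum_{n>=1} n a_n x^(n-1) and y''(x) = sum_{n>=2} n(n-1) a_n x^(n-2).
Substitute into P(x) y'' + Q(x) y' + R(x) y = 0 with P(x) = 1, Q(x) = 2x, R(x) = -2x^2 + x + 3, and match powers of x.
Initial conditions: a_0 = 3, a_1 = 2.
Setting the coefficient of each power of x to zero and solving order by order (substituting the coefficients already found):
  x^0: 2 a_2 + 3 a_0 = 0  ->  2 a_2 = -3 a_0 = -9  ->  a_2 = -9/2
  x^1: 6 a_3 + 5 a_1 + a_0 = 0  ->  6 a_3 = -5 a_1 - a_0 = -13  ->  a_3 = -13/6
  x^2: 12 a_4 + 7 a_2 + a_1 - 2 a_0 = 0  ->  12 a_4 = -7 a_2 - a_1 + 2 a_0 = 71/2  ->  a_4 = 71/24
  x^3: 20 a_5 + 9 a_3 + a_2 - 2 a_1 = 0  ->  20 a_5 = -9 a_3 - a_2 + 2 a_1 = 28  ->  a_5 = 7/5
Truncated series: y(x) = 3 + 2 x - (9/2) x^2 - (13/6) x^3 + (71/24) x^4 + (7/5) x^5 + O(x^6).

a_0 = 3; a_1 = 2; a_2 = -9/2; a_3 = -13/6; a_4 = 71/24; a_5 = 7/5


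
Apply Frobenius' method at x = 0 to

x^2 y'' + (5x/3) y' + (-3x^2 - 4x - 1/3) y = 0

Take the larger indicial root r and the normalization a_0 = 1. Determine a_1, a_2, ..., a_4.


Write in Frobenius form y'' + (p(x)/x) y' + (q(x)/x^2) y = 0:
  p(x) = 5/3,  q(x) = -3x^2 - 4x - 1/3.
Indicial equation: r(r-1) + (5/3) r + (-1/3) = 0 -> roots r_1 = 1/3, r_2 = -1.
Take r = r_1 = 1/3. Let y(x) = x^r sum_{n>=0} a_n x^n with a_0 = 1.
Substitute y = x^r sum a_n x^n and match x^{r+n}. The recurrence is
  D(n) a_n - 4 a_{n-1} - 3 a_{n-2} = 0,  where D(n) = (r+n)(r+n-1) + (5/3)(r+n) + (-1/3).
  a_n = [4 a_{n-1} + 3 a_{n-2}] / D(n).
Since the indicial polynomial factors as (r - r_1)(r - r_2), D(n) = (r_1 + n - r_1)(r_1 + n - r_2) = n(n + 4/3).
Evaluating step by step (a_0 = 1):
  n = 1: D(1) = 1(1 + 4/3) = 7/3; numerator = 4(1) = 4; a_1 = (4)/(7/3) = 12/7
  n = 2: D(2) = 2(2 + 4/3) = 20/3; numerator = 4(12/7) + 3(1) = 69/7; a_2 = (69/7)/(20/3) = 207/140
  n = 3: D(3) = 3(3 + 4/3) = 13; numerator = 4(207/140) + 3(12/7) = 387/35; a_3 = (387/35)/(13) = 387/455
  n = 4: D(4) = 4(4 + 4/3) = 64/3; numerator = 4(387/455) + 3(207/140) = 2853/364; a_4 = (2853/364)/(64/3) = 8559/23296

r = 1/3; a_0 = 1; a_1 = 12/7; a_2 = 207/140; a_3 = 387/455; a_4 = 8559/23296


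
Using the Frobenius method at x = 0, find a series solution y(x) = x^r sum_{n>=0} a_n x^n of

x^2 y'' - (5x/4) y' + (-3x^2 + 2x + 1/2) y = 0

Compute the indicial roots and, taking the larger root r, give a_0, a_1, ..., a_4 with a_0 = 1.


Write in Frobenius form y'' + (p(x)/x) y' + (q(x)/x^2) y = 0:
  p(x) = -5/4,  q(x) = -3x^2 + 2x + 1/2.
Indicial equation: r(r-1) + (-5/4) r + (1/2) = 0 -> roots r_1 = 2, r_2 = 1/4.
Take r = r_1 = 2. Let y(x) = x^r sum_{n>=0} a_n x^n with a_0 = 1.
Substitute y = x^r sum a_n x^n and match x^{r+n}. The recurrence is
  D(n) a_n + 2 a_{n-1} - 3 a_{n-2} = 0,  where D(n) = (r+n)(r+n-1) + (-5/4)(r+n) + (1/2).
  a_n = [-2 a_{n-1} + 3 a_{n-2}] / D(n).
Since the indicial polynomial factors as (r - r_1)(r - r_2), D(n) = (r_1 + n - r_1)(r_1 + n - r_2) = n(n + 7/4).
Evaluating step by step (a_0 = 1):
  n = 1: D(1) = 1(1 + 7/4) = 11/4; numerator = -2(1) = -2; a_1 = (-2)/(11/4) = -8/11
  n = 2: D(2) = 2(2 + 7/4) = 15/2; numerator = -2(-8/11) + 3(1) = 49/11; a_2 = (49/11)/(15/2) = 98/165
  n = 3: D(3) = 3(3 + 7/4) = 57/4; numerator = -2(98/165) + 3(-8/11) = -556/165; a_3 = (-556/165)/(57/4) = -2224/9405
  n = 4: D(4) = 4(4 + 7/4) = 23; numerator = -2(-2224/9405) + 3(98/165) = 21206/9405; a_4 = (21206/9405)/(23) = 922/9405

r = 2; a_0 = 1; a_1 = -8/11; a_2 = 98/165; a_3 = -2224/9405; a_4 = 922/9405


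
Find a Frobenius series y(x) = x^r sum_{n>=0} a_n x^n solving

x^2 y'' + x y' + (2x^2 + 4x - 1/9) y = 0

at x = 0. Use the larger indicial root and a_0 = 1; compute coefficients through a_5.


Write in Frobenius form y'' + (p(x)/x) y' + (q(x)/x^2) y = 0:
  p(x) = 1,  q(x) = 2x^2 + 4x - 1/9.
Indicial equation: r(r-1) + (1) r + (-1/9) = 0 -> roots r_1 = 1/3, r_2 = -1/3.
Take r = r_1 = 1/3. Let y(x) = x^r sum_{n>=0} a_n x^n with a_0 = 1.
Substitute y = x^r sum a_n x^n and match x^{r+n}. The recurrence is
  D(n) a_n + 4 a_{n-1} + 2 a_{n-2} = 0,  where D(n) = (r+n)(r+n-1) + (1)(r+n) + (-1/9).
  a_n = [-4 a_{n-1} - 2 a_{n-2}] / D(n).
Since the indicial polynomial factors as (r - r_1)(r - r_2), D(n) = (r_1 + n - r_1)(r_1 + n - r_2) = n(n + 2/3).
Evaluating step by step (a_0 = 1):
  n = 1: D(1) = 1(1 + 2/3) = 5/3; numerator = -4(1) = -4; a_1 = (-4)/(5/3) = -12/5
  n = 2: D(2) = 2(2 + 2/3) = 16/3; numerator = -4(-12/5) - 2(1) = 38/5; a_2 = (38/5)/(16/3) = 57/40
  n = 3: D(3) = 3(3 + 2/3) = 11; numerator = -4(57/40) - 2(-12/5) = -9/10; a_3 = (-9/10)/(11) = -9/110
  n = 4: D(4) = 4(4 + 2/3) = 56/3; numerator = -4(-9/110) - 2(57/40) = -111/44; a_4 = (-111/44)/(56/3) = -333/2464
  n = 5: D(5) = 5(5 + 2/3) = 85/3; numerator = -4(-333/2464) - 2(-9/110) = 2169/3080; a_5 = (2169/3080)/(85/3) = 6507/261800

r = 1/3; a_0 = 1; a_1 = -12/5; a_2 = 57/40; a_3 = -9/110; a_4 = -333/2464; a_5 = 6507/261800


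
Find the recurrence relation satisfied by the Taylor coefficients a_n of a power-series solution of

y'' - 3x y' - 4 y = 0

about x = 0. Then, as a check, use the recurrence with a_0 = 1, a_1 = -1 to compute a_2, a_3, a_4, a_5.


Substitute y = sum_n a_n x^n.
y''(x) has coefficient (n+2)(n+1) a_{n+2} at x^n;
-3 x y'(x) has coefficient -3 n a_n at x^n (shift);
-4 y(x) has coefficient -4 a_n at x^n.
Matching x^n: (n+2)(n+1) a_{n+2} + (-3n - 4) a_n = 0.
Thus a_{n+2} = (3n + 4) / ((n+1)(n+2)) * a_n.

Check with a_0 = 1, a_1 = -1 (apply the recurrence for n = 0, 1, 2, 3): a_0 = 1, a_1 = -1, a_2 = 2, a_3 = -7/6, a_4 = 5/3, a_5 = -91/120.

a_(n+2) = (3n + 4) / ((n+1)(n+2)) * a_n; check: a_0 = 1, a_1 = -1, a_2 = 2, a_3 = -7/6, a_4 = 5/3, a_5 = -91/120


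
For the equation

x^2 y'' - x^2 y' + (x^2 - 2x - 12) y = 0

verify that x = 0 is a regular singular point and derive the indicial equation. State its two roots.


Divide by x^2 to reach normal form y'' + P_1(x) y' + P_2(x) y = 0 with P_1(x) = -1 and P_2(x) = 1 - 2/x - 12/x^2.
x = 0 is a singular point because the y-coefficient 1 - 2/x - 12/x^2 has a pole at x = 0.
It is a regular singular point because x P_1(x) = p(x) = -x and x^2 P_2(x) = q(x) = x^2 - 2x - 12 are polynomials, hence analytic at x = 0.
p(0) = 0,  q(0) = -12.
Indicial equation: r(r-1) + p(0) r + q(0) = 0, i.e. r^2 + (p(0) - 1) r + q(0) = 0, i.e. r^2 - 1 r - 12 = 0.
Discriminant: (-1)^2 - 4(-12) = 49, so r = (1 ± 7)/2.
Solving: r_1 = 4, r_2 = -3.

indicial: r^2 - 1 r - 12 = 0; roots r_1 = 4, r_2 = -3


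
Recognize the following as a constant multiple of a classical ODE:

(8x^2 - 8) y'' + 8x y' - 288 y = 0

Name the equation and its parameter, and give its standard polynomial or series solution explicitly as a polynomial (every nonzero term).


All three coefficients share the factor -8; dividing through by -8 gives  (1 - x^2) y'' - x y' + 36 y = 0.
This matches the Chebyshev equation (1 - x^2) y'' - x y' + n^2 y = 0 (note the -x y' term, not -2x y') with n^2 = 36, so n = 6; the polynomial solution is T_6(x).
With y = sum_k a_k x^k, matching x^k gives (k+2)(k+1) a_{k+2} = (k^2 - n^2) a_k = (k - 6)(k + 6) a_k. The right side vanishes at k = 6, so the series with the parity of 6 terminates at degree 6.
Standard normalization: leading coefficient of T_n is 2^(n-1), so a_6 = 2^5 = 32. Work downward with a_k = (k+1)(k+2) a_{k+2} / ((k - 6)(k + 6)):
  a_4 = (5)(6)(32) / ((4 - 6)(4 + 6)) = 960/(-20) = -48
  a_2 = (3)(4)(-48) / ((2 - 6)(2 + 6)) = -576/(-32) = 18
  a_0 = (1)(2)(18) / ((0 - 6)(0 + 6)) = 36/(-36) = -1
Hence T_6(x) = 32 x^6 - 48 x^4 + 18 x^2 - 1.

T_6(x); series = 32 x^6 - 48 x^4 + 18 x^2 - 1


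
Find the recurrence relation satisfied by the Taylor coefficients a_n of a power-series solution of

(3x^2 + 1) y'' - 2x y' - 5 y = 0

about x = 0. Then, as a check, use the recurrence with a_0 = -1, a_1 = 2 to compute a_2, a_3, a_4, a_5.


Substitute y = sum_n a_n x^n.
(1 + 3 x^2) y'' contributes (n+2)(n+1) a_{n+2} + 3 n(n-1) a_n at x^n.
-2 x y'(x) contributes -2 n a_n at x^n.
-5 y(x) contributes -5 a_n at x^n.
Matching x^n: (n+2)(n+1) a_{n+2} + (3 n(n-1) - 2 n - 5) a_n = 0.
Thus a_{n+2} = (-3 n(n-1) + 2 n + 5) / ((n+1)(n+2)) * a_n.

Check with a_0 = -1, a_1 = 2 (apply the recurrence for n = 0, 1, 2, 3): a_0 = -1, a_1 = 2, a_2 = -5/2, a_3 = 7/3, a_4 = -5/8, a_5 = -49/60.

a_(n+2) = (-3 n(n-1) + 2 n + 5) / ((n+1)(n+2)) * a_n; check: a_0 = -1, a_1 = 2, a_2 = -5/2, a_3 = 7/3, a_4 = -5/8, a_5 = -49/60


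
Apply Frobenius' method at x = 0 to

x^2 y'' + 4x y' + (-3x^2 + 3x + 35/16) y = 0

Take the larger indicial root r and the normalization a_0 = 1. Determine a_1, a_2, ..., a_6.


Write in Frobenius form y'' + (p(x)/x) y' + (q(x)/x^2) y = 0:
  p(x) = 4,  q(x) = -3x^2 + 3x + 35/16.
Indicial equation: r(r-1) + (4) r + (35/16) = 0 -> roots r_1 = -5/4, r_2 = -7/4.
Take r = r_1 = -5/4. Let y(x) = x^r sum_{n>=0} a_n x^n with a_0 = 1.
Substitute y = x^r sum a_n x^n and match x^{r+n}. The recurrence is
  D(n) a_n + 3 a_{n-1} - 3 a_{n-2} = 0,  where D(n) = (r+n)(r+n-1) + (4)(r+n) + (35/16).
  a_n = [-3 a_{n-1} + 3 a_{n-2}] / D(n).
Since the indicial polynomial factors as (r - r_1)(r - r_2), D(n) = (r_1 + n - r_1)(r_1 + n - r_2) = n(n + 1/2).
Evaluating step by step (a_0 = 1):
  n = 1: D(1) = 1(1 + 1/2) = 3/2; numerator = -3(1) = -3; a_1 = (-3)/(3/2) = -2
  n = 2: D(2) = 2(2 + 1/2) = 5; numerator = -3(-2) + 3(1) = 9; a_2 = (9)/(5) = 9/5
  n = 3: D(3) = 3(3 + 1/2) = 21/2; numerator = -3(9/5) + 3(-2) = -57/5; a_3 = (-57/5)/(21/2) = -38/35
  n = 4: D(4) = 4(4 + 1/2) = 18; numerator = -3(-38/35) + 3(9/5) = 303/35; a_4 = (303/35)/(18) = 101/210
  n = 5: D(5) = 5(5 + 1/2) = 55/2; numerator = -3(101/210) + 3(-38/35) = -47/10; a_5 = (-47/10)/(55/2) = -47/275
  n = 6: D(6) = 6(6 + 1/2) = 39; numerator = -3(-47/275) + 3(101/210) = 7529/3850; a_6 = (7529/3850)/(39) = 7529/150150

r = -5/4; a_0 = 1; a_1 = -2; a_2 = 9/5; a_3 = -38/35; a_4 = 101/210; a_5 = -47/275; a_6 = 7529/150150


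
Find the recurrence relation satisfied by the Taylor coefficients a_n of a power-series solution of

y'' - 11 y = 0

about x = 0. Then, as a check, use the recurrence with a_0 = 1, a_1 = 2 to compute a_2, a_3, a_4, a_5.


Substitute y = sum_n a_n x^n into y'' + (const) y = 0.
y''(x) = sum_{n>=0} (n+2)(n+1) a_{n+2} x^n.
The ODE becomes sum_n [(n+2)(n+1) a_{n+2} - 11 a_n] x^n = 0.
Setting each coefficient to zero gives the recurrence:
  (n+2)(n+1) a_{n+2} - 11 a_n = 0,
  a_{n+2} = 11 / ((n+1)(n+2)) a_n.

Check with a_0 = 1, a_1 = 2 (apply the recurrence for n = 0, 1, 2, 3): a_0 = 1, a_1 = 2, a_2 = 11/2, a_3 = 11/3, a_4 = 121/24, a_5 = 121/60.

a_{n+2} = 11/((n+1)(n+2)) * a_n; check: a_0 = 1, a_1 = 2, a_2 = 11/2, a_3 = 11/3, a_4 = 121/24, a_5 = 121/60


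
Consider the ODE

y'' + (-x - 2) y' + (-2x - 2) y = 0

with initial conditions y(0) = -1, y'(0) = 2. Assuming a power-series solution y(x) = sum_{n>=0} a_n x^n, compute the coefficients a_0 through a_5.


Ansatz: y(x) = sum_{n>=0} a_n x^n, so y'(x) = sum_{n>=1} n a_n x^(n-1) and y''(x) = sum_{n>=2} n(n-1) a_n x^(n-2).
Substitute into P(x) y'' + Q(x) y' + R(x) y = 0 with P(x) = 1, Q(x) = -x - 2, R(x) = -2x - 2, and match powers of x.
Initial conditions: a_0 = -1, a_1 = 2.
Setting the coefficient of each power of x to zero and solving order by order (substituting the coefficients already found):
  x^0: 2 a_2 - 2 a_1 - 2 a_0 = 0  ->  2 a_2 = 2 a_1 + 2 a_0 = 2  ->  a_2 = 1
  x^1: 6 a_3 - 4 a_2 - 3 a_1 - 2 a_0 = 0  ->  6 a_3 = 4 a_2 + 3 a_1 + 2 a_0 = 8  ->  a_3 = 4/3
  x^2: 12 a_4 - 6 a_3 - 4 a_2 - 2 a_1 = 0  ->  12 a_4 = 6 a_3 + 4 a_2 + 2 a_1 = 16  ->  a_4 = 4/3
  x^3: 20 a_5 - 8 a_4 - 5 a_3 - 2 a_2 = 0  ->  20 a_5 = 8 a_4 + 5 a_3 + 2 a_2 = 58/3  ->  a_5 = 29/30
Truncated series: y(x) = -1 + 2 x + x^2 + (4/3) x^3 + (4/3) x^4 + (29/30) x^5 + O(x^6).

a_0 = -1; a_1 = 2; a_2 = 1; a_3 = 4/3; a_4 = 4/3; a_5 = 29/30


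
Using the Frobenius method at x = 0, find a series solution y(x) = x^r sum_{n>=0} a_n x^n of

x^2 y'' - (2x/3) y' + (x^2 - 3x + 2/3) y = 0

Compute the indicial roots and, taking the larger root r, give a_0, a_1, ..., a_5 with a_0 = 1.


Write in Frobenius form y'' + (p(x)/x) y' + (q(x)/x^2) y = 0:
  p(x) = -2/3,  q(x) = x^2 - 3x + 2/3.
Indicial equation: r(r-1) + (-2/3) r + (2/3) = 0 -> roots r_1 = 1, r_2 = 2/3.
Take r = r_1 = 1. Let y(x) = x^r sum_{n>=0} a_n x^n with a_0 = 1.
Substitute y = x^r sum a_n x^n and match x^{r+n}. The recurrence is
  D(n) a_n - 3 a_{n-1} + 1 a_{n-2} = 0,  where D(n) = (r+n)(r+n-1) + (-2/3)(r+n) + (2/3).
  a_n = [3 a_{n-1} - 1 a_{n-2}] / D(n).
Since the indicial polynomial factors as (r - r_1)(r - r_2), D(n) = (r_1 + n - r_1)(r_1 + n - r_2) = n(n + 1/3).
Evaluating step by step (a_0 = 1):
  n = 1: D(1) = 1(1 + 1/3) = 4/3; numerator = 3(1) = 3; a_1 = (3)/(4/3) = 9/4
  n = 2: D(2) = 2(2 + 1/3) = 14/3; numerator = 3(9/4) - 1(1) = 23/4; a_2 = (23/4)/(14/3) = 69/56
  n = 3: D(3) = 3(3 + 1/3) = 10; numerator = 3(69/56) - 1(9/4) = 81/56; a_3 = (81/56)/(10) = 81/560
  n = 4: D(4) = 4(4 + 1/3) = 52/3; numerator = 3(81/560) - 1(69/56) = -447/560; a_4 = (-447/560)/(52/3) = -1341/29120
  n = 5: D(5) = 5(5 + 1/3) = 80/3; numerator = 3(-1341/29120) - 1(81/560) = -1647/5824; a_5 = (-1647/5824)/(80/3) = -4941/465920

r = 1; a_0 = 1; a_1 = 9/4; a_2 = 69/56; a_3 = 81/560; a_4 = -1341/29120; a_5 = -4941/465920


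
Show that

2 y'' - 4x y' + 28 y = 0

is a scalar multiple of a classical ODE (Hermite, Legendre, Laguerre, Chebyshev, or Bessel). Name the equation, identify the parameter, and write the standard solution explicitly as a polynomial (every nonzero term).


All three coefficients share the factor 2; dividing through by 2 gives  y'' - 2x y' + 14 y = 0.
This matches the Hermite equation y'' - 2x y' + 2n y = 0 with 2n = 14, so n = 7; the polynomial solution is H_7(x).
With y = sum_k a_k x^k, matching x^k gives (k+2)(k+1) a_{k+2} = 2(k - n) a_k = 2(k - 7) a_k. The right side vanishes at k = 7, so the series with the parity of 7 terminates at degree 7.
Standard normalization: leading coefficient of H_n is 2^n, so a_7 = 2^7 = 128. Work downward with a_k = (k+1)(k+2) a_{k+2} / (2(k - n)):
  a_5 = (6)(7)(128) / (2(5 - 7)) = 5376/(-4) = -1344
  a_3 = (4)(5)(-1344) / (2(3 - 7)) = -26880/(-8) = 3360
  a_1 = (2)(3)(3360) / (2(1 - 7)) = 20160/(-12) = -1680
Hence H_7(x) = 128 x^7 - 1344 x^5 + 3360 x^3 - 1680 x.

H_7(x); series = 128 x^7 - 1344 x^5 + 3360 x^3 - 1680 x


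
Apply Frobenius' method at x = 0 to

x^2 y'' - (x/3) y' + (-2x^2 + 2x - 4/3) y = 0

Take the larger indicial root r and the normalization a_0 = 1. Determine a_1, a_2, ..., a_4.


Write in Frobenius form y'' + (p(x)/x) y' + (q(x)/x^2) y = 0:
  p(x) = -1/3,  q(x) = -2x^2 + 2x - 4/3.
Indicial equation: r(r-1) + (-1/3) r + (-4/3) = 0 -> roots r_1 = 2, r_2 = -2/3.
Take r = r_1 = 2. Let y(x) = x^r sum_{n>=0} a_n x^n with a_0 = 1.
Substitute y = x^r sum a_n x^n and match x^{r+n}. The recurrence is
  D(n) a_n + 2 a_{n-1} - 2 a_{n-2} = 0,  where D(n) = (r+n)(r+n-1) + (-1/3)(r+n) + (-4/3).
  a_n = [-2 a_{n-1} + 2 a_{n-2}] / D(n).
Since the indicial polynomial factors as (r - r_1)(r - r_2), D(n) = (r_1 + n - r_1)(r_1 + n - r_2) = n(n + 8/3).
Evaluating step by step (a_0 = 1):
  n = 1: D(1) = 1(1 + 8/3) = 11/3; numerator = -2(1) = -2; a_1 = (-2)/(11/3) = -6/11
  n = 2: D(2) = 2(2 + 8/3) = 28/3; numerator = -2(-6/11) + 2(1) = 34/11; a_2 = (34/11)/(28/3) = 51/154
  n = 3: D(3) = 3(3 + 8/3) = 17; numerator = -2(51/154) + 2(-6/11) = -135/77; a_3 = (-135/77)/(17) = -135/1309
  n = 4: D(4) = 4(4 + 8/3) = 80/3; numerator = -2(-135/1309) + 2(51/154) = 1137/1309; a_4 = (1137/1309)/(80/3) = 3411/104720

r = 2; a_0 = 1; a_1 = -6/11; a_2 = 51/154; a_3 = -135/1309; a_4 = 3411/104720


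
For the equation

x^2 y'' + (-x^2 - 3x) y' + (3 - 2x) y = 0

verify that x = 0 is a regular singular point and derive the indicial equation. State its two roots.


Divide by x^2 to reach normal form y'' + P_1(x) y' + P_2(x) y = 0 with P_1(x) = -1 - 3/x and P_2(x) = -2/x + 3/x^2.
x = 0 is a singular point because the y'-coefficient -1 - 3/x has a pole at x = 0 and the y-coefficient -2/x + 3/x^2 has a pole at x = 0.
It is a regular singular point because x P_1(x) = p(x) = -x - 3 and x^2 P_2(x) = q(x) = 3 - 2x are polynomials, hence analytic at x = 0.
p(0) = -3,  q(0) = 3.
Indicial equation: r(r-1) + p(0) r + q(0) = 0, i.e. r^2 + (p(0) - 1) r + q(0) = 0, i.e. r^2 - 4 r + 3 = 0.
Discriminant: (-4)^2 - 4(3) = 4, so r = (4 ± 2)/2.
Solving: r_1 = 3, r_2 = 1.

indicial: r^2 - 4 r + 3 = 0; roots r_1 = 3, r_2 = 1


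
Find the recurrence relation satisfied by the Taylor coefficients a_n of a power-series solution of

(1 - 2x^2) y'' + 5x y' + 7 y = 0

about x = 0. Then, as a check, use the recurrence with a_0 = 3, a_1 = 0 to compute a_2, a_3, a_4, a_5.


Substitute y = sum_n a_n x^n.
(1 - 2 x^2) y'' contributes (n+2)(n+1) a_{n+2} - 2 n(n-1) a_n at x^n.
5 x y'(x) contributes 5 n a_n at x^n.
7 y(x) contributes 7 a_n at x^n.
Matching x^n: (n+2)(n+1) a_{n+2} + (-2 n(n-1) + 5 n + 7) a_n = 0.
Thus a_{n+2} = (2 n(n-1) - 5 n - 7) / ((n+1)(n+2)) * a_n.

Check with a_0 = 3, a_1 = 0 (apply the recurrence for n = 0, 1, 2, 3): a_0 = 3, a_1 = 0, a_2 = -21/2, a_3 = 0, a_4 = 91/8, a_5 = 0.

a_(n+2) = (2 n(n-1) - 5 n - 7) / ((n+1)(n+2)) * a_n; check: a_0 = 3, a_1 = 0, a_2 = -21/2, a_3 = 0, a_4 = 91/8, a_5 = 0


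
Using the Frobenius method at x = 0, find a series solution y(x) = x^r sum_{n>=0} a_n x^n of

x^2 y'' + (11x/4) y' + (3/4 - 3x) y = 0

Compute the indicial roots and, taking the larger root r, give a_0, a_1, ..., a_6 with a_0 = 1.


Write in Frobenius form y'' + (p(x)/x) y' + (q(x)/x^2) y = 0:
  p(x) = 11/4,  q(x) = 3/4 - 3x.
Indicial equation: r(r-1) + (11/4) r + (3/4) = 0 -> roots r_1 = -3/4, r_2 = -1.
Take r = r_1 = -3/4. Let y(x) = x^r sum_{n>=0} a_n x^n with a_0 = 1.
Substitute y = x^r sum a_n x^n and match x^{r+n}. The recurrence is
  D(n) a_n - 3 a_{n-1} = 0,  where D(n) = (r+n)(r+n-1) + (11/4)(r+n) + (3/4).
  a_n = 3 / D(n) * a_{n-1}.
Since the indicial polynomial factors as (r - r_1)(r - r_2), D(n) = (r_1 + n - r_1)(r_1 + n - r_2) = n(n + 1/4).
Evaluating step by step (a_0 = 1):
  n = 1: D(1) = 1(1 + 1/4) = 5/4; numerator = 3(1) = 3; a_1 = (3)/(5/4) = 12/5
  n = 2: D(2) = 2(2 + 1/4) = 9/2; numerator = 3(12/5) = 36/5; a_2 = (36/5)/(9/2) = 8/5
  n = 3: D(3) = 3(3 + 1/4) = 39/4; numerator = 3(8/5) = 24/5; a_3 = (24/5)/(39/4) = 32/65
  n = 4: D(4) = 4(4 + 1/4) = 17; numerator = 3(32/65) = 96/65; a_4 = (96/65)/(17) = 96/1105
  n = 5: D(5) = 5(5 + 1/4) = 105/4; numerator = 3(96/1105) = 288/1105; a_5 = (288/1105)/(105/4) = 384/38675
  n = 6: D(6) = 6(6 + 1/4) = 75/2; numerator = 3(384/38675) = 1152/38675; a_6 = (1152/38675)/(75/2) = 768/966875

r = -3/4; a_0 = 1; a_1 = 12/5; a_2 = 8/5; a_3 = 32/65; a_4 = 96/1105; a_5 = 384/38675; a_6 = 768/966875


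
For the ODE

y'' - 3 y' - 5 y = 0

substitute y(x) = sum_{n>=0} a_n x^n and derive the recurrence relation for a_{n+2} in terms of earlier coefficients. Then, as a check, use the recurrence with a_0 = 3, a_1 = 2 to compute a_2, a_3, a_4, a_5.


Substitute y = sum_n a_n x^n.
y''(x) has coefficient (n+2)(n+1) a_{n+2} at x^n;
-3 y'(x) has coefficient -3 (n+1) a_{n+1} at x^n;
-5 y(x) has coefficient -5 a_n at x^n.
Matching x^n: (n+2)(n+1) a_{n+2} - 3 (n+1) a_{n+1} - 5 a_n = 0.
Thus a_{n+2} = [3 (n+1) a_{n+1} + 5 a_n] / ((n+1)(n+2)).

Check with a_0 = 3, a_1 = 2 (apply the recurrence for n = 0, 1, 2, 3): a_0 = 3, a_1 = 2, a_2 = 21/2, a_3 = 73/6, a_4 = 27/2, a_5 = 1337/120.

a_(n+2) = [3 (n+1) a_(n+1) + 5 a_n] / ((n+1)(n+2)); check: a_0 = 3, a_1 = 2, a_2 = 21/2, a_3 = 73/6, a_4 = 27/2, a_5 = 1337/120


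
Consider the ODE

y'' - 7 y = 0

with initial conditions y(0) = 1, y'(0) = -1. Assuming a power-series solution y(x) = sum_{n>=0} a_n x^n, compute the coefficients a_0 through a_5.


Ansatz: y(x) = sum_{n>=0} a_n x^n, so y'(x) = sum_{n>=1} n a_n x^(n-1) and y''(x) = sum_{n>=2} n(n-1) a_n x^(n-2).
Substitute into P(x) y'' + Q(x) y' + R(x) y = 0 with P(x) = 1, Q(x) = 0, R(x) = -7, and match powers of x.
Initial conditions: a_0 = 1, a_1 = -1.
Setting the coefficient of each power of x to zero and solving order by order (substituting the coefficients already found):
  x^0: 2 a_2 - 7 a_0 = 0  ->  2 a_2 = 7 a_0 = 7  ->  a_2 = 7/2
  x^1: 6 a_3 - 7 a_1 = 0  ->  6 a_3 = 7 a_1 = -7  ->  a_3 = -7/6
  x^2: 12 a_4 - 7 a_2 = 0  ->  12 a_4 = 7 a_2 = 49/2  ->  a_4 = 49/24
  x^3: 20 a_5 - 7 a_3 = 0  ->  20 a_5 = 7 a_3 = -49/6  ->  a_5 = -49/120
Truncated series: y(x) = 1 - x + (7/2) x^2 - (7/6) x^3 + (49/24) x^4 - (49/120) x^5 + O(x^6).

a_0 = 1; a_1 = -1; a_2 = 7/2; a_3 = -7/6; a_4 = 49/24; a_5 = -49/120


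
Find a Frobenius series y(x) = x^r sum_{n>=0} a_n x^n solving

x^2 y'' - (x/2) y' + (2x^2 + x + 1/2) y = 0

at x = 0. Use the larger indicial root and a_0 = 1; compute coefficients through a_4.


Write in Frobenius form y'' + (p(x)/x) y' + (q(x)/x^2) y = 0:
  p(x) = -1/2,  q(x) = 2x^2 + x + 1/2.
Indicial equation: r(r-1) + (-1/2) r + (1/2) = 0 -> roots r_1 = 1, r_2 = 1/2.
Take r = r_1 = 1. Let y(x) = x^r sum_{n>=0} a_n x^n with a_0 = 1.
Substitute y = x^r sum a_n x^n and match x^{r+n}. The recurrence is
  D(n) a_n + 1 a_{n-1} + 2 a_{n-2} = 0,  where D(n) = (r+n)(r+n-1) + (-1/2)(r+n) + (1/2).
  a_n = [-1 a_{n-1} - 2 a_{n-2}] / D(n).
Since the indicial polynomial factors as (r - r_1)(r - r_2), D(n) = (r_1 + n - r_1)(r_1 + n - r_2) = n(n + 1/2).
Evaluating step by step (a_0 = 1):
  n = 1: D(1) = 1(1 + 1/2) = 3/2; numerator = -1(1) = -1; a_1 = (-1)/(3/2) = -2/3
  n = 2: D(2) = 2(2 + 1/2) = 5; numerator = -1(-2/3) - 2(1) = -4/3; a_2 = (-4/3)/(5) = -4/15
  n = 3: D(3) = 3(3 + 1/2) = 21/2; numerator = -1(-4/15) - 2(-2/3) = 8/5; a_3 = (8/5)/(21/2) = 16/105
  n = 4: D(4) = 4(4 + 1/2) = 18; numerator = -1(16/105) - 2(-4/15) = 8/21; a_4 = (8/21)/(18) = 4/189

r = 1; a_0 = 1; a_1 = -2/3; a_2 = -4/15; a_3 = 16/105; a_4 = 4/189


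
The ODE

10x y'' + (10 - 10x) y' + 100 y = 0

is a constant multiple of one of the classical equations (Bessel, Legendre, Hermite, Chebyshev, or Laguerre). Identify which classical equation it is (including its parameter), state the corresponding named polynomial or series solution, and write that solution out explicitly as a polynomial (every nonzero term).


All three coefficients share the factor 10; dividing through by 10 gives  x y'' + (1 - x) y' + 10 y = 0.
This matches the Laguerre equation x y'' + (1 - x) y' + n y = 0 with n = 10; the polynomial solution is L_10(x).
With y = sum_k a_k x^k, matching x^k gives (k+1)k a_{k+1} + (k+1) a_{k+1} - k a_k + n a_k = 0, i.e. (k+1)^2 a_{k+1} = (k - n) a_k = (k - 10) a_k. The right side vanishes at k = 10, so the series terminates at degree 10.
Standard normalization L_n(0) = 1 gives a_0 = 1. Work upward with a_{k+1} = (k - 10) a_k / (k+1)^2:
  a_1 = (0 - 10)(1) / 1^2 = -10/1 = -10
  a_2 = (1 - 10)(-10) / 2^2 = 90/4 = 45/2
  a_3 = (2 - 10)(45/2) / 3^2 = -180/9 = -20
  a_4 = (3 - 10)(-20) / 4^2 = 140/16 = 35/4
  a_5 = (4 - 10)(35/4) / 5^2 = (-105/2)/25 = -21/10
  a_6 = (5 - 10)(-21/10) / 6^2 = (21/2)/36 = 7/24
  a_7 = (6 - 10)(7/24) / 7^2 = (-7/6)/49 = -1/42
  a_8 = (7 - 10)(-1/42) / 8^2 = (1/14)/64 = 1/896
  a_9 = (8 - 10)(1/896) / 9^2 = (-1/448)/81 = -1/36288
  a_10 = (9 - 10)(-1/36288) / 10^2 = (1/36288)/100 = 1/3628800
Hence L_10(x) = x^10/3628800 - x^9/36288 + x^8/896 - x^7/42 + 7 x^6/24 - 21 x^5/10 + 35 x^4/4 - 20 x^3 + 45 x^2/2 - 10 x + 1.

L_10(x); series = x^10/3628800 - x^9/36288 + x^8/896 - x^7/42 + 7 x^6/24 - 21 x^5/10 + 35 x^4/4 - 20 x^3 + 45 x^2/2 - 10 x + 1


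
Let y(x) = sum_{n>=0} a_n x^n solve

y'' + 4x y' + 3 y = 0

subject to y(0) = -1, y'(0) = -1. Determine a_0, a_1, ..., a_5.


Ansatz: y(x) = sum_{n>=0} a_n x^n, so y'(x) = sum_{n>=1} n a_n x^(n-1) and y''(x) = sum_{n>=2} n(n-1) a_n x^(n-2).
Substitute into P(x) y'' + Q(x) y' + R(x) y = 0 with P(x) = 1, Q(x) = 4x, R(x) = 3, and match powers of x.
Initial conditions: a_0 = -1, a_1 = -1.
Setting the coefficient of each power of x to zero and solving order by order (substituting the coefficients already found):
  x^0: 2 a_2 + 3 a_0 = 0  ->  2 a_2 = -3 a_0 = 3  ->  a_2 = 3/2
  x^1: 6 a_3 + 7 a_1 = 0  ->  6 a_3 = -7 a_1 = 7  ->  a_3 = 7/6
  x^2: 12 a_4 + 11 a_2 = 0  ->  12 a_4 = -11 a_2 = -33/2  ->  a_4 = -11/8
  x^3: 20 a_5 + 15 a_3 = 0  ->  20 a_5 = -15 a_3 = -35/2  ->  a_5 = -7/8
Truncated series: y(x) = -1 - x + (3/2) x^2 + (7/6) x^3 - (11/8) x^4 - (7/8) x^5 + O(x^6).

a_0 = -1; a_1 = -1; a_2 = 3/2; a_3 = 7/6; a_4 = -11/8; a_5 = -7/8


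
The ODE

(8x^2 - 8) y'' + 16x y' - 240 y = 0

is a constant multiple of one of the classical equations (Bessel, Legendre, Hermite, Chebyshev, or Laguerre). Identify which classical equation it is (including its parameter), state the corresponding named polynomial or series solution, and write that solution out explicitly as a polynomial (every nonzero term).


All three coefficients share the factor -8; dividing through by -8 gives  (1 - x^2) y'' - 2x y' + 30 y = 0.
This matches the Legendre equation (1 - x^2) y'' - 2x y' + n(n+1) y = 0 (note the -2x y' term) with n(n+1) = 30, so n = 5; the polynomial solution is P_5(x).
With y = sum_k a_k x^k, matching x^k gives (k+2)(k+1) a_{k+2} = [k(k+1) - n(n+1)] a_k = (k - 5)(k + 6) a_k. The right side vanishes at k = 5, so the series with the parity of 5 terminates at degree 5.
Standard normalization (P_n(1) = 1): leading coefficient (2n)!/(2^n (n!)^2) = 3628800/(32*14400) = 63/8, so a_5 = 63/8. Work downward with a_k = (k+1)(k+2) a_{k+2} / ((k - 5)(k + 6)):
  a_3 = (4)(5)(63/8) / ((3 - 5)(3 + 6)) = (315/2)/(-18) = -35/4
  a_1 = (2)(3)(-35/4) / ((1 - 5)(1 + 6)) = (-105/2)/(-28) = 15/8
Hence P_5(x) = 63 x^5/8 - 35 x^3/4 + 15 x/8.

P_5(x); series = 63 x^5/8 - 35 x^3/4 + 15 x/8


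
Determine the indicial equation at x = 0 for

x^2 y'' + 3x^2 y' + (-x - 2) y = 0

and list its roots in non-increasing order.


Divide by x^2 to reach normal form y'' + P_1(x) y' + P_2(x) y = 0 with P_1(x) = 3 and P_2(x) = -1/x - 2/x^2.
x = 0 is a singular point because the y-coefficient -1/x - 2/x^2 has a pole at x = 0.
It is a regular singular point because x P_1(x) = p(x) = 3x and x^2 P_2(x) = q(x) = -x - 2 are polynomials, hence analytic at x = 0.
p(0) = 0,  q(0) = -2.
Indicial equation: r(r-1) + p(0) r + q(0) = 0, i.e. r^2 + (p(0) - 1) r + q(0) = 0, i.e. r^2 - 1 r - 2 = 0.
Discriminant: (-1)^2 - 4(-2) = 9, so r = (1 ± 3)/2.
Solving: r_1 = 2, r_2 = -1.

indicial: r^2 - 1 r - 2 = 0; roots r_1 = 2, r_2 = -1


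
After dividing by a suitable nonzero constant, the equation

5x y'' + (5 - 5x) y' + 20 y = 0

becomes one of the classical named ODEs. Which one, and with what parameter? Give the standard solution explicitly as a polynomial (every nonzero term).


All three coefficients share the factor 5; dividing through by 5 gives  x y'' + (1 - x) y' + 4 y = 0.
This matches the Laguerre equation x y'' + (1 - x) y' + n y = 0 with n = 4; the polynomial solution is L_4(x).
With y = sum_k a_k x^k, matching x^k gives (k+1)k a_{k+1} + (k+1) a_{k+1} - k a_k + n a_k = 0, i.e. (k+1)^2 a_{k+1} = (k - n) a_k = (k - 4) a_k. The right side vanishes at k = 4, so the series terminates at degree 4.
Standard normalization L_n(0) = 1 gives a_0 = 1. Work upward with a_{k+1} = (k - 4) a_k / (k+1)^2:
  a_1 = (0 - 4)(1) / 1^2 = -4/1 = -4
  a_2 = (1 - 4)(-4) / 2^2 = 12/4 = 3
  a_3 = (2 - 4)(3) / 3^2 = -6/9 = -2/3
  a_4 = (3 - 4)(-2/3) / 4^2 = (2/3)/16 = 1/24
Hence L_4(x) = x^4/24 - 2 x^3/3 + 3 x^2 - 4 x + 1.

L_4(x); series = x^4/24 - 2 x^3/3 + 3 x^2 - 4 x + 1


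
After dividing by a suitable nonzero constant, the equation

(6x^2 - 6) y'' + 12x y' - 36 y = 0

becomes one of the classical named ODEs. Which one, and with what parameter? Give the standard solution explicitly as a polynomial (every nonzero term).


All three coefficients share the factor -6; dividing through by -6 gives  (1 - x^2) y'' - 2x y' + 6 y = 0.
This matches the Legendre equation (1 - x^2) y'' - 2x y' + n(n+1) y = 0 (note the -2x y' term) with n(n+1) = 6, so n = 2; the polynomial solution is P_2(x).
With y = sum_k a_k x^k, matching x^k gives (k+2)(k+1) a_{k+2} = [k(k+1) - n(n+1)] a_k = (k - 2)(k + 3) a_k. The right side vanishes at k = 2, so the series with the parity of 2 terminates at degree 2.
Standard normalization (P_n(1) = 1): leading coefficient (2n)!/(2^n (n!)^2) = 24/(4*4) = 3/2, so a_2 = 3/2. Work downward with a_k = (k+1)(k+2) a_{k+2} / ((k - 2)(k + 3)):
  a_0 = (1)(2)(3/2) / ((0 - 2)(0 + 3)) = 3/(-6) = -1/2
Hence P_2(x) = 3 x^2/2 - 1/2.

P_2(x); series = 3 x^2/2 - 1/2


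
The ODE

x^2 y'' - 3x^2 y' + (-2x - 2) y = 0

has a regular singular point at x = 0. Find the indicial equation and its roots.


Divide by x^2 to reach normal form y'' + P_1(x) y' + P_2(x) y = 0 with P_1(x) = -3 and P_2(x) = -2/x - 2/x^2.
x = 0 is a singular point because the y-coefficient -2/x - 2/x^2 has a pole at x = 0.
It is a regular singular point because x P_1(x) = p(x) = -3x and x^2 P_2(x) = q(x) = -2x - 2 are polynomials, hence analytic at x = 0.
p(0) = 0,  q(0) = -2.
Indicial equation: r(r-1) + p(0) r + q(0) = 0, i.e. r^2 + (p(0) - 1) r + q(0) = 0, i.e. r^2 - 1 r - 2 = 0.
Discriminant: (-1)^2 - 4(-2) = 9, so r = (1 ± 3)/2.
Solving: r_1 = 2, r_2 = -1.

indicial: r^2 - 1 r - 2 = 0; roots r_1 = 2, r_2 = -1


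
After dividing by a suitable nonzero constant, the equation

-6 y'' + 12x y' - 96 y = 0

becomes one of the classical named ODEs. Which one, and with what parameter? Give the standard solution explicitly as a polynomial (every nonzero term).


All three coefficients share the factor -6; dividing through by -6 gives  y'' - 2x y' + 16 y = 0.
This matches the Hermite equation y'' - 2x y' + 2n y = 0 with 2n = 16, so n = 8; the polynomial solution is H_8(x).
With y = sum_k a_k x^k, matching x^k gives (k+2)(k+1) a_{k+2} = 2(k - n) a_k = 2(k - 8) a_k. The right side vanishes at k = 8, so the series with the parity of 8 terminates at degree 8.
Standard normalization: leading coefficient of H_n is 2^n, so a_8 = 2^8 = 256. Work downward with a_k = (k+1)(k+2) a_{k+2} / (2(k - n)):
  a_6 = (7)(8)(256) / (2(6 - 8)) = 14336/(-4) = -3584
  a_4 = (5)(6)(-3584) / (2(4 - 8)) = -107520/(-8) = 13440
  a_2 = (3)(4)(13440) / (2(2 - 8)) = 161280/(-12) = -13440
  a_0 = (1)(2)(-13440) / (2(0 - 8)) = -26880/(-16) = 1680
Hence H_8(x) = 256 x^8 - 3584 x^6 + 13440 x^4 - 13440 x^2 + 1680.

H_8(x); series = 256 x^8 - 3584 x^6 + 13440 x^4 - 13440 x^2 + 1680


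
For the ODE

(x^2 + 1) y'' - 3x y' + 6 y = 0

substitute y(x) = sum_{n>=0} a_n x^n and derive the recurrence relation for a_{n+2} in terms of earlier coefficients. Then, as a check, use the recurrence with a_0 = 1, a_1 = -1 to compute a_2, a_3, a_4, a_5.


Substitute y = sum_n a_n x^n.
(1 + 1 x^2) y'' contributes (n+2)(n+1) a_{n+2} + n(n-1) a_n at x^n.
-3 x y'(x) contributes -3 n a_n at x^n.
6 y(x) contributes 6 a_n at x^n.
Matching x^n: (n+2)(n+1) a_{n+2} + (n(n-1) - 3 n + 6) a_n = 0.
Thus a_{n+2} = (-n(n-1) + 3 n - 6) / ((n+1)(n+2)) * a_n.

Check with a_0 = 1, a_1 = -1 (apply the recurrence for n = 0, 1, 2, 3): a_0 = 1, a_1 = -1, a_2 = -3, a_3 = 1/2, a_4 = 1/2, a_5 = -3/40.

a_(n+2) = (-n(n-1) + 3 n - 6) / ((n+1)(n+2)) * a_n; check: a_0 = 1, a_1 = -1, a_2 = -3, a_3 = 1/2, a_4 = 1/2, a_5 = -3/40
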